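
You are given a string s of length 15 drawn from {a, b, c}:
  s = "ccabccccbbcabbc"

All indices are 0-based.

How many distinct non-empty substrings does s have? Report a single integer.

sorted suffixes:
  #0 SA[0]=11  'abbc'
  #1 SA[1]=2  'abccccbbcabbc'
  #2 SA[2]=12  'bbc'
  #3 SA[3]=8  'bbcabbc'
  #4 SA[4]=13  'bc'
  #5 SA[5]=9  'bcabbc'
  #6 SA[6]=3  'bccccbbcabbc'
  #7 SA[7]=14  'c'
  #8 SA[8]=10  'cabbc'
  #9 SA[9]=1  'cabccccbbcabbc'
  #10 SA[10]=7  'cbbcabbc'
  #11 SA[11]=0  'ccabccccbbcabbc'
  #12 SA[12]=6  'ccbbcabbc'
  #13 SA[13]=5  'cccbbcabbc'
  #14 SA[14]=4  'ccccbbcabbc'

SA = [11, 2, 12, 8, 13, 9, 3, 14, 10, 1, 7, 0, 6, 5, 4]
[i] adj suffixes → lcp
  [1] 11/2 → 2 ('ab')
  [2] 2/12 → 0 ('')
  [3] 12/8 → 3 ('bbc')
  [4] 8/13 → 1 ('b')
  [5] 13/9 → 2 ('bc')
  [6] 9/3 → 2 ('bc')
  [7] 3/14 → 0 ('')
  [8] 14/10 → 1 ('c')
  [9] 10/1 → 3 ('cab')
  [10] 1/7 → 1 ('c')
  [11] 7/0 → 1 ('c')
  [12] 0/6 → 2 ('cc')
  [13] 6/5 → 2 ('cc')
  [14] 5/4 → 3 ('ccc')

n(n+1)/2 = 15·16/2 = 120
Σ LCP = 0 + 2 + 0 + 3 + 1 + 2 + 2 + 0 + 1 + 3 + 1 + 1 + 2 + 2 + 3 = 23
distinct = 120 − 23 = 97

97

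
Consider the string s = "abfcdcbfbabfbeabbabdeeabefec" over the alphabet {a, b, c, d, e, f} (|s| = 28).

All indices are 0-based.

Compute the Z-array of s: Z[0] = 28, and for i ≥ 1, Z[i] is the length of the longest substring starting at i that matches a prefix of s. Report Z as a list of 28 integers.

[28, 0, 0, 0, 0, 0, 0, 0, 0, 3, 0, 0, 0, 0, 2, 0, 0, 2, 0, 0, 0, 0, 2, 0, 0, 0, 0, 0]

Z[0]=28
i=1: i≥r, start 0; Z[1]=0
i=2: i≥r, start 0; Z[2]=0
i=3: i≥r, start 0; Z[3]=0
i=4: i≥r, start 0; Z[4]=0
i=5: i≥r, start 0; Z[5]=0
i=6: i≥r, start 0; Z[6]=0
i=7: i≥r, start 0; Z[7]=0
i=8: i≥r, start 0; Z[8]=0
i=9: i≥r, start 0; Z[9]=3 grow→box=[9,12)
i=10: min(r-i=2, Z[1]=0)=0; Z[10]=0
i=11: min(r-i=1, Z[2]=0)=0; Z[11]=0
i=12: i≥r, start 0; Z[12]=0
i=13: i≥r, start 0; Z[13]=0
i=14: i≥r, start 0; Z[14]=2 grow→box=[14,16)
i=15: min(r-i=1, Z[1]=0)=0; Z[15]=0
i=16: i≥r, start 0; Z[16]=0
i=17: i≥r, start 0; Z[17]=2 grow→box=[17,19)
i=18: min(r-i=1, Z[1]=0)=0; Z[18]=0
i=19: i≥r, start 0; Z[19]=0
i=20: i≥r, start 0; Z[20]=0
i=21: i≥r, start 0; Z[21]=0
i=22: i≥r, start 0; Z[22]=2 grow→box=[22,24)
i=23: min(r-i=1, Z[1]=0)=0; Z[23]=0
i=24: i≥r, start 0; Z[24]=0
i=25: i≥r, start 0; Z[25]=0
i=26: i≥r, start 0; Z[26]=0
i=27: i≥r, start 0; Z[27]=0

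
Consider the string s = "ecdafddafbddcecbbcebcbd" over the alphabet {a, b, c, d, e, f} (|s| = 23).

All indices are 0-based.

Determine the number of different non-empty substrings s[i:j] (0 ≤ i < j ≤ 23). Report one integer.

250

rank | idx | suffix
   0 |   7 | afbddcecbbcebcbd
   1 |   3 | afddafbddcecbbcebcbd
   2 |  15 | bbcebcbd
   3 |  19 | bcbd
   4 |  16 | bcebcbd
   5 |  21 | bd
   6 |   9 | bddcecbbcebcbd
   7 |  14 | cbbcebcbd
   8 |  20 | cbd
   9 |   1 | cdafddafbddcecbbcebcbd
  10 |  17 | cebcbd
  11 |  12 | cecbbcebcbd
  12 |  22 | d
  13 |   6 | dafbddcecbbcebcbd
  14 |   2 | dafddafbddcecbbcebcbd
  15 |  11 | dcecbbcebcbd
  16 |   5 | ddafbddcecbbcebcbd
  17 |  10 | ddcecbbcebcbd
  18 |  18 | ebcbd
  19 |  13 | ecbbcebcbd
  20 |   0 | ecdafddafbddcecbbcebcbd
  21 |   8 | fbddcecbbcebcbd
  22 |   4 | fddafbddcecbbcebcbd

SA = [7, 3, 15, 19, 16, 21, 9, 14, 20, 1, 17, 12, 22, 6, 2, 11, 5, 10, 18, 13, 0, 8, 4]
[i] adj suffixes → lcp
  [1] 7/3 → 2 ('af')
  [2] 3/15 → 0 ('')
  [3] 15/19 → 1 ('b')
  [4] 19/16 → 2 ('bc')
  [5] 16/21 → 1 ('b')
  [6] 21/9 → 2 ('bd')
  [7] 9/14 → 0 ('')
  [8] 14/20 → 2 ('cb')
  [9] 20/1 → 1 ('c')
  [10] 1/17 → 1 ('c')
  [11] 17/12 → 2 ('ce')
  [12] 12/22 → 0 ('')
  [13] 22/6 → 1 ('d')
  [14] 6/2 → 3 ('daf')
  [15] 2/11 → 1 ('d')
  [16] 11/5 → 1 ('d')
  [17] 5/10 → 2 ('dd')
  [18] 10/18 → 0 ('')
  [19] 18/13 → 1 ('e')
  [20] 13/0 → 2 ('ec')
  [21] 0/8 → 0 ('')
  [22] 8/4 → 1 ('f')

n(n+1)/2 = 23·24/2 = 276
Σ LCP = 0 + 2 + 0 + 1 + 2 + 1 + 2 + 0 + 2 + 1 + 1 + 2 + 0 + 1 + 3 + 1 + 1 + 2 + 0 + 1 + 2 + 0 + 1 = 26
distinct = 276 − 26 = 250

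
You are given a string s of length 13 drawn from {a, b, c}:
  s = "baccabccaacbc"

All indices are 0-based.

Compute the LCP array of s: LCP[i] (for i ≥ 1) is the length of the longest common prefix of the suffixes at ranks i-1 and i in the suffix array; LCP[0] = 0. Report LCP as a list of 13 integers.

rank | idx | suffix
   0 |   8 | aacbc
   1 |   4 | abccaacbc
   2 |   9 | acbc
   3 |   1 | accabccaacbc
   4 |   0 | baccabccaacbc
   5 |  11 | bc
   6 |   5 | bccaacbc
   7 |  12 | c
   8 |   7 | caacbc
   9 |   3 | cabccaacbc
  10 |  10 | cbc
  11 |   6 | ccaacbc
  12 |   2 | ccabccaacbc

SA = [8, 4, 9, 1, 0, 11, 5, 12, 7, 3, 10, 6, 2]
rank  pair      lcp
   1  s[8:],s[4:]  1  'a'
   2  s[4:],s[9:]  1  'a'
   3  s[9:],s[1:]  2  'ac'
   4  s[1:],s[0:]  0  ''
   5  s[0:],s[11:]  1  'b'
   6  s[11:],s[5:]  2  'bc'
   7  s[5:],s[12:]  0  ''
   8  s[12:],s[7:]  1  'c'
   9  s[7:],s[3:]  2  'ca'
  10  s[3:],s[10:]  1  'c'
  11  s[10:],s[6:]  1  'c'
  12  s[6:],s[2:]  3  'cca'

[0, 1, 1, 2, 0, 1, 2, 0, 1, 2, 1, 1, 3]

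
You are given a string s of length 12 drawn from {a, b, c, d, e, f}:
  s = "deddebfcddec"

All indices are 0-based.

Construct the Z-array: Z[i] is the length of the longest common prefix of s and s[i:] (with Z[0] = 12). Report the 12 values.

Z[0]=12
i=1: i≥r, start 0; Z[1]=0
i=2: i≥r, start 0; Z[2]=1 grow→box=[2,3)
i=3: i≥r, start 0; Z[3]=2 grow→box=[3,5)
i=4: min(r-i=1, Z[1]=0)=0; Z[4]=0
i=5: i≥r, start 0; Z[5]=0
i=6: i≥r, start 0; Z[6]=0
i=7: i≥r, start 0; Z[7]=0
i=8: i≥r, start 0; Z[8]=1 grow→box=[8,9)
i=9: i≥r, start 0; Z[9]=2 grow→box=[9,11)
i=10: min(r-i=1, Z[1]=0)=0; Z[10]=0
i=11: i≥r, start 0; Z[11]=0

[12, 0, 1, 2, 0, 0, 0, 0, 1, 2, 0, 0]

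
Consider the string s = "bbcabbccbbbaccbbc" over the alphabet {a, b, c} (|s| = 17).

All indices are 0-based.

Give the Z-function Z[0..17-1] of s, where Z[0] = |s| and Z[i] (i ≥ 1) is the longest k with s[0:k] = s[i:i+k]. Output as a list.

[17, 1, 0, 0, 3, 1, 0, 0, 2, 2, 1, 0, 0, 0, 3, 1, 0]

Z[0]=17
i=1: i≥r, start 0; Z[1]=1 grow→box=[1,2)
i=2: i≥r, start 0; Z[2]=0
i=3: i≥r, start 0; Z[3]=0
i=4: i≥r, start 0; Z[4]=3 grow→box=[4,7)
i=5: min(r-i=2, Z[1]=1)=1; Z[5]=1
i=6: min(r-i=1, Z[2]=0)=0; Z[6]=0
i=7: i≥r, start 0; Z[7]=0
i=8: i≥r, start 0; Z[8]=2 grow→box=[8,10)
i=9: min(r-i=1, Z[1]=1)=1; Z[9]=2 grow→box=[9,11)
i=10: min(r-i=1, Z[1]=1)=1; Z[10]=1
i=11: i≥r, start 0; Z[11]=0
i=12: i≥r, start 0; Z[12]=0
i=13: i≥r, start 0; Z[13]=0
i=14: i≥r, start 0; Z[14]=3 grow→box=[14,17)
i=15: min(r-i=2, Z[1]=1)=1; Z[15]=1
i=16: min(r-i=1, Z[2]=0)=0; Z[16]=0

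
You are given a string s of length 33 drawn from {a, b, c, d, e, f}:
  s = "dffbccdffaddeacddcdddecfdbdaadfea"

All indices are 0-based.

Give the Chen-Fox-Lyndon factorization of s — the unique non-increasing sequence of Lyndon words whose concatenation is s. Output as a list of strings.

emit factor 1: 'dff' (i=0, period=3)
emit factor 2: 'bccdff' (i=3, period=6)
emit factor 3: 'adde' (i=9, period=4)
emit factor 4: 'acddcdddecfdbd' (i=13, period=14)
emit factor 5: 'aadfe' (i=27, period=5)
emit factor 6: 'a' (i=32, period=1)

["dff", "bccdff", "adde", "acddcdddecfdbd", "aadfe", "a"]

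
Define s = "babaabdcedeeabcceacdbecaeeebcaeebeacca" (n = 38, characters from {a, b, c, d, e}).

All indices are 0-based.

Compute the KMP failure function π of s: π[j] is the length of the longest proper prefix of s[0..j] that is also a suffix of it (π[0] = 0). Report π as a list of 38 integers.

[0, 0, 1, 2, 0, 1, 0, 0, 0, 0, 0, 0, 0, 1, 0, 0, 0, 0, 0, 0, 1, 0, 0, 0, 0, 0, 0, 1, 0, 0, 0, 0, 1, 0, 0, 0, 0, 0]

π[0] = 0
j=1 s[j]='a': π[1]=0 (border '')
j=2 s[j]='b': π[2]=1 (border 'b')
j=3 s[j]='a': π[3]=2 (border 'ba')
j=4 s[j]='a': k: 2→0; π[4]=0 (border '')
j=5 s[j]='b': π[5]=1 (border 'b')
j=6 s[j]='d': k: 1→0; π[6]=0 (border '')
j=7 s[j]='c': π[7]=0 (border '')
j=8 s[j]='e': π[8]=0 (border '')
j=9 s[j]='d': π[9]=0 (border '')
j=10 s[j]='e': π[10]=0 (border '')
j=11 s[j]='e': π[11]=0 (border '')
j=12 s[j]='a': π[12]=0 (border '')
j=13 s[j]='b': π[13]=1 (border 'b')
j=14 s[j]='c': k: 1→0; π[14]=0 (border '')
j=15 s[j]='c': π[15]=0 (border '')
j=16 s[j]='e': π[16]=0 (border '')
j=17 s[j]='a': π[17]=0 (border '')
j=18 s[j]='c': π[18]=0 (border '')
j=19 s[j]='d': π[19]=0 (border '')
j=20 s[j]='b': π[20]=1 (border 'b')
j=21 s[j]='e': k: 1→0; π[21]=0 (border '')
j=22 s[j]='c': π[22]=0 (border '')
j=23 s[j]='a': π[23]=0 (border '')
j=24 s[j]='e': π[24]=0 (border '')
j=25 s[j]='e': π[25]=0 (border '')
j=26 s[j]='e': π[26]=0 (border '')
j=27 s[j]='b': π[27]=1 (border 'b')
j=28 s[j]='c': k: 1→0; π[28]=0 (border '')
j=29 s[j]='a': π[29]=0 (border '')
j=30 s[j]='e': π[30]=0 (border '')
j=31 s[j]='e': π[31]=0 (border '')
j=32 s[j]='b': π[32]=1 (border 'b')
j=33 s[j]='e': k: 1→0; π[33]=0 (border '')
j=34 s[j]='a': π[34]=0 (border '')
j=35 s[j]='c': π[35]=0 (border '')
j=36 s[j]='c': π[36]=0 (border '')
j=37 s[j]='a': π[37]=0 (border '')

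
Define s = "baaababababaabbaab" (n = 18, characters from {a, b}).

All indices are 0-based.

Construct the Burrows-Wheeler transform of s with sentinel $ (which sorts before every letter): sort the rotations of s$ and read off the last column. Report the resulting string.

bbbababbbaaa$baaaaa

rank  rotation             last
    0  $baaababababaabbaab  b
    1  aaababababaabbaab$b  b
    2  aab$baaababababaabb  b
    3  aababababaabbaab$ba  a
    4  aabbaab$baaabababab  b
    5  ab$baaababababaabba  a
    6  abaabbaab$baaababab  b
    7  ababaabbaab$baaabab  b
    8  abababaabbaab$baaab  b
    9  ababababaabbaab$baa  a
   10  abbaab$baaababababa  a
   11  b$baaababababaabbaa  a
   12  baaababababaabbaab$  $
   13  baab$baaababababaab  b
   14  baabbaab$baaabababa  a
   15  babaabbaab$baaababa  a
   16  bababaabbaab$baaaba  a
   17  babababaabbaab$baaa  a
   18  bbaab$baaababababaa  a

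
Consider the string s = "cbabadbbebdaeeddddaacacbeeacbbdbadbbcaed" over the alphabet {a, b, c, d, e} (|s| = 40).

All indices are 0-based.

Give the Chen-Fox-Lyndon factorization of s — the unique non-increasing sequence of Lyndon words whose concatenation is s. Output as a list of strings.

emit factor 1: 'c' (i=0, period=1)
emit factor 2: 'b' (i=1, period=1)
emit factor 3: 'abadbbebdaeedddd' (i=2, period=16)
emit factor 4: 'aacacbeeacbbdbadbbcaed' (i=18, period=22)

["c", "b", "abadbbebdaeedddd", "aacacbeeacbbdbadbbcaed"]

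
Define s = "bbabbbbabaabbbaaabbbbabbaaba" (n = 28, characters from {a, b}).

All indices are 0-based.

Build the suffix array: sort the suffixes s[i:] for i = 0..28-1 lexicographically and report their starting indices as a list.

[27, 14, 24, 9, 15, 25, 7, 21, 10, 2, 16, 26, 13, 23, 8, 6, 20, 1, 12, 22, 5, 19, 0, 11, 4, 18, 3, 17]

rank | idx | suffix
   0 |  27 | a
   1 |  14 | aaabbbbabbaaba
   2 |  24 | aaba
   3 |   9 | aabbbaaabbbbabbaaba
   4 |  15 | aabbbbabbaaba
   5 |  25 | aba
   6 |   7 | abaabbbaaabbbbabbaaba
   7 |  21 | abbaaba
   8 |  10 | abbbaaabbbbabbaaba
   9 |   2 | abbbbabaabbbaaabbbbabbaaba
  10 |  16 | abbbbabbaaba
  11 |  26 | ba
  12 |  13 | baaabbbbabbaaba
  13 |  23 | baaba
  14 |   8 | baabbbaaabbbbabbaaba
  15 |   6 | babaabbbaaabbbbabbaaba
  16 |  20 | babbaaba
  17 |   1 | babbbbabaabbbaaabbbbabbaaba
  18 |  12 | bbaaabbbbabbaaba
  19 |  22 | bbaaba
  20 |   5 | bbabaabbbaaabbbbabbaaba
  21 |  19 | bbabbaaba
  22 |   0 | bbabbbbabaabbbaaabbbbabbaaba
  23 |  11 | bbbaaabbbbabbaaba
  24 |   4 | bbbabaabbbaaabbbbabbaaba
  25 |  18 | bbbabbaaba
  26 |   3 | bbbbabaabbbaaabbbbabbaaba
  27 |  17 | bbbbabbaaba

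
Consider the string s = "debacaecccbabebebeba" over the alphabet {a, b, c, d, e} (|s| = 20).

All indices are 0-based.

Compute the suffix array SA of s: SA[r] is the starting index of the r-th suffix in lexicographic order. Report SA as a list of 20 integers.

[19, 11, 3, 5, 18, 10, 2, 16, 14, 12, 4, 9, 8, 7, 0, 17, 1, 15, 13, 6]

rank | idx | suffix
   0 |  19 | a
   1 |  11 | abebebeba
   2 |   3 | acaecccbabebebeba
   3 |   5 | aecccbabebebeba
   4 |  18 | ba
   5 |  10 | babebebeba
   6 |   2 | bacaecccbabebebeba
   7 |  16 | beba
   8 |  14 | bebeba
   9 |  12 | bebebeba
  10 |   4 | caecccbabebebeba
  11 |   9 | cbabebebeba
  12 |   8 | ccbabebebeba
  13 |   7 | cccbabebebeba
  14 |   0 | debacaecccbabebebeba
  15 |  17 | eba
  16 |   1 | ebacaecccbabebebeba
  17 |  15 | ebeba
  18 |  13 | ebebeba
  19 |   6 | ecccbabebebeba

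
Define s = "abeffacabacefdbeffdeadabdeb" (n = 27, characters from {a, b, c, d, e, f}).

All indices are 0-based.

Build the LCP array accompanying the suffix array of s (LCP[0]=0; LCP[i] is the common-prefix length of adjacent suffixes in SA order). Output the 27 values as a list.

rank | idx | suffix
   0 |   7 | abacefdbeffdeadabdeb
   1 |  22 | abdeb
   2 |   0 | abeffacabacefdbeffdeadabdeb
   3 |   5 | acabacefdbeffdeadabdeb
   4 |   9 | acefdbeffdeadabdeb
   5 |  20 | adabdeb
   6 |  26 | b
   7 |   8 | bacefdbeffdeadabdeb
   8 |  23 | bdeb
   9 |   1 | beffacabacefdbeffdeadabdeb
  10 |  14 | beffdeadabdeb
  11 |   6 | cabacefdbeffdeadabdeb
  12 |  10 | cefdbeffdeadabdeb
  13 |  21 | dabdeb
  14 |  13 | dbeffdeadabdeb
  15 |  18 | deadabdeb
  16 |  24 | deb
  17 |  19 | eadabdeb
  18 |  25 | eb
  19 |  11 | efdbeffdeadabdeb
  20 |   2 | effacabacefdbeffdeadabdeb
  21 |  15 | effdeadabdeb
  22 |   4 | facabacefdbeffdeadabdeb
  23 |  12 | fdbeffdeadabdeb
  24 |  17 | fdeadabdeb
  25 |   3 | ffacabacefdbeffdeadabdeb
  26 |  16 | ffdeadabdeb

SA = [7, 22, 0, 5, 9, 20, 26, 8, 23, 1, 14, 6, 10, 21, 13, 18, 24, 19, 25, 11, 2, 15, 4, 12, 17, 3, 16]
[i] adj suffixes → lcp
  [1] 7/22 → 2 ('ab')
  [2] 22/0 → 2 ('ab')
  [3] 0/5 → 1 ('a')
  [4] 5/9 → 2 ('ac')
  [5] 9/20 → 1 ('a')
  [6] 20/26 → 0 ('')
  [7] 26/8 → 1 ('b')
  [8] 8/23 → 1 ('b')
  [9] 23/1 → 1 ('b')
  [10] 1/14 → 4 ('beff')
  [11] 14/6 → 0 ('')
  [12] 6/10 → 1 ('c')
  [13] 10/21 → 0 ('')
  [14] 21/13 → 1 ('d')
  [15] 13/18 → 1 ('d')
  [16] 18/24 → 2 ('de')
  [17] 24/19 → 0 ('')
  [18] 19/25 → 1 ('e')
  [19] 25/11 → 1 ('e')
  [20] 11/2 → 2 ('ef')
  [21] 2/15 → 3 ('eff')
  [22] 15/4 → 0 ('')
  [23] 4/12 → 1 ('f')
  [24] 12/17 → 2 ('fd')
  [25] 17/3 → 1 ('f')
  [26] 3/16 → 2 ('ff')

[0, 2, 2, 1, 2, 1, 0, 1, 1, 1, 4, 0, 1, 0, 1, 1, 2, 0, 1, 1, 2, 3, 0, 1, 2, 1, 2]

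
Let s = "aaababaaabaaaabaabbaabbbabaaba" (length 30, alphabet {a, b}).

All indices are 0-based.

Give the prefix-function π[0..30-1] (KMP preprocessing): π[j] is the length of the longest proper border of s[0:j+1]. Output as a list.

[0, 1, 2, 0, 1, 0, 1, 2, 3, 4, 5, 2, 3, 3, 4, 5, 2, 0, 0, 1, 2, 0, 0, 0, 1, 0, 1, 2, 0, 1]

π[0] = 0
j=1 s[j]='a': π[1]=1 (border 'a')
j=2 s[j]='a': π[2]=2 (border 'aa')
j=3 s[j]='b': k: 2→1→0; π[3]=0 (border '')
j=4 s[j]='a': π[4]=1 (border 'a')
j=5 s[j]='b': k: 1→0; π[5]=0 (border '')
j=6 s[j]='a': π[6]=1 (border 'a')
j=7 s[j]='a': π[7]=2 (border 'aa')
j=8 s[j]='a': π[8]=3 (border 'aaa')
j=9 s[j]='b': π[9]=4 (border 'aaab')
j=10 s[j]='a': π[10]=5 (border 'aaaba')
j=11 s[j]='a': k: 5→1; π[11]=2 (border 'aa')
j=12 s[j]='a': π[12]=3 (border 'aaa')
j=13 s[j]='a': k: 3→2; π[13]=3 (border 'aaa')
j=14 s[j]='b': π[14]=4 (border 'aaab')
j=15 s[j]='a': π[15]=5 (border 'aaaba')
j=16 s[j]='a': k: 5→1; π[16]=2 (border 'aa')
j=17 s[j]='b': k: 2→1→0; π[17]=0 (border '')
j=18 s[j]='b': π[18]=0 (border '')
j=19 s[j]='a': π[19]=1 (border 'a')
j=20 s[j]='a': π[20]=2 (border 'aa')
j=21 s[j]='b': k: 2→1→0; π[21]=0 (border '')
j=22 s[j]='b': π[22]=0 (border '')
j=23 s[j]='b': π[23]=0 (border '')
j=24 s[j]='a': π[24]=1 (border 'a')
j=25 s[j]='b': k: 1→0; π[25]=0 (border '')
j=26 s[j]='a': π[26]=1 (border 'a')
j=27 s[j]='a': π[27]=2 (border 'aa')
j=28 s[j]='b': k: 2→1→0; π[28]=0 (border '')
j=29 s[j]='a': π[29]=1 (border 'a')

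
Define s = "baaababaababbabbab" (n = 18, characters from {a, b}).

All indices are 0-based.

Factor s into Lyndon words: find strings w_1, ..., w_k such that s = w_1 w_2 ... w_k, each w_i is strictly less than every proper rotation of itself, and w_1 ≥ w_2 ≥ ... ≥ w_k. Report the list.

["b", "aaababaababbabbab"]

emit factor 1: 'b' (i=0, period=1)
emit factor 2: 'aaababaababbabbab' (i=1, period=17)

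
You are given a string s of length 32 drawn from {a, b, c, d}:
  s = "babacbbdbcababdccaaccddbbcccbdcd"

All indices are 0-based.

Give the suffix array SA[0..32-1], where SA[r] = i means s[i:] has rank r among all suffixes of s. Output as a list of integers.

[17, 10, 1, 12, 3, 18, 0, 11, 2, 23, 5, 8, 24, 6, 13, 28, 16, 9, 4, 27, 15, 26, 25, 19, 30, 20, 31, 22, 7, 14, 29, 21]

rank→(start, suffix):
  0 → (17, 'aaccddbbcccbdcd')
  1 → (10, 'ababdccaaccddbbcccbdcd')
  2 → (1, 'abacbbdbcababdccaaccddbbcccbdcd')
  3 → (12, 'abdccaaccddbbcccbdcd')
  4 → (3, 'acbbdbcababdccaaccddbbcccbdcd')
  5 → (18, 'accddbbcccbdcd')
  6 → (0, 'babacbbdbcababdccaaccddbbcccbdcd')
  7 → (11, 'babdccaaccddbbcccbdcd')
  8 → (2, 'bacbbdbcababdccaaccddbbcccbdcd')
  9 → (23, 'bbcccbdcd')
  10 → (5, 'bbdbcababdccaaccddbbcccbdcd')
  11 → (8, 'bcababdccaaccddbbcccbdcd')
  12 → (24, 'bcccbdcd')
  13 → (6, 'bdbcababdccaaccddbbcccbdcd')
  14 → (13, 'bdccaaccddbbcccbdcd')
  15 → (28, 'bdcd')
  16 → (16, 'caaccddbbcccbdcd')
  17 → (9, 'cababdccaaccddbbcccbdcd')
  18 → (4, 'cbbdbcababdccaaccddbbcccbdcd')
  19 → (27, 'cbdcd')
  20 → (15, 'ccaaccddbbcccbdcd')
  21 → (26, 'ccbdcd')
  22 → (25, 'cccbdcd')
  23 → (19, 'ccddbbcccbdcd')
  24 → (30, 'cd')
  25 → (20, 'cddbbcccbdcd')
  26 → (31, 'd')
  27 → (22, 'dbbcccbdcd')
  28 → (7, 'dbcababdccaaccddbbcccbdcd')
  29 → (14, 'dccaaccddbbcccbdcd')
  30 → (29, 'dcd')
  31 → (21, 'ddbbcccbdcd')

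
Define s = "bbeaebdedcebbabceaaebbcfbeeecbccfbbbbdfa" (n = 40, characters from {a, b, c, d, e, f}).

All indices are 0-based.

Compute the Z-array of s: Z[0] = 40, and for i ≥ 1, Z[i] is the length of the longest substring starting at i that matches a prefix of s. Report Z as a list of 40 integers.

[40, 1, 0, 0, 0, 1, 0, 0, 0, 0, 0, 2, 1, 0, 1, 0, 0, 0, 0, 0, 2, 1, 0, 0, 1, 0, 0, 0, 0, 1, 0, 0, 0, 2, 2, 2, 1, 0, 0, 0]

Z[0]=40
i=1: outside box; Z[1]=1 grow→box=[1,2)
i=2: outside box; Z[2]=0
i=3: outside box; Z[3]=0
i=4: outside box; Z[4]=0
i=5: outside box; Z[5]=1 grow→box=[5,6)
i=6: outside box; Z[6]=0
i=7: outside box; Z[7]=0
i=8: outside box; Z[8]=0
i=9: outside box; Z[9]=0
i=10: outside box; Z[10]=0
i=11: outside box; Z[11]=2 grow→box=[11,13)
i=12: min(r-i=1, Z[1]=1)=1; Z[12]=1
i=13: outside box; Z[13]=0
i=14: outside box; Z[14]=1 grow→box=[14,15)
i=15: outside box; Z[15]=0
i=16: outside box; Z[16]=0
i=17: outside box; Z[17]=0
i=18: outside box; Z[18]=0
i=19: outside box; Z[19]=0
i=20: outside box; Z[20]=2 grow→box=[20,22)
i=21: min(r-i=1, Z[1]=1)=1; Z[21]=1
i=22: outside box; Z[22]=0
i=23: outside box; Z[23]=0
i=24: outside box; Z[24]=1 grow→box=[24,25)
i=25: outside box; Z[25]=0
i=26: outside box; Z[26]=0
i=27: outside box; Z[27]=0
i=28: outside box; Z[28]=0
i=29: outside box; Z[29]=1 grow→box=[29,30)
i=30: outside box; Z[30]=0
i=31: outside box; Z[31]=0
i=32: outside box; Z[32]=0
i=33: outside box; Z[33]=2 grow→box=[33,35)
i=34: min(r-i=1, Z[1]=1)=1; Z[34]=2 grow→box=[34,36)
i=35: min(r-i=1, Z[1]=1)=1; Z[35]=2 grow→box=[35,37)
i=36: min(r-i=1, Z[1]=1)=1; Z[36]=1
i=37: outside box; Z[37]=0
i=38: outside box; Z[38]=0
i=39: outside box; Z[39]=0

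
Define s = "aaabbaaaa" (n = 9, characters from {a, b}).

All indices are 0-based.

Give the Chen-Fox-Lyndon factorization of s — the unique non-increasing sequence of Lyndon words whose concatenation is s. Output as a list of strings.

["aaabb", "a", "a", "a", "a"]

emit factor 1: 'aaabb' (i=0, period=5)
emit factor 2: 'a' (i=5, period=1)
emit factor 3: 'a' (i=6, period=1)
emit factor 4: 'a' (i=7, period=1)
emit factor 5: 'a' (i=8, period=1)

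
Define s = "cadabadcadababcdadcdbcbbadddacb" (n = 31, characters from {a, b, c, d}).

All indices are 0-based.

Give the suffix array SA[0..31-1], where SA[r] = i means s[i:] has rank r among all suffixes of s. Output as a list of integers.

[10, 3, 12, 28, 8, 1, 5, 16, 24, 30, 11, 4, 23, 22, 20, 13, 7, 0, 29, 21, 14, 18, 9, 2, 27, 15, 19, 6, 17, 26, 25]

rank→(start, suffix):
  0 → (10, 'ababcdadcdbcbbadddacb')
  1 → (3, 'abadcadababcdadcdbcbbadddacb')
  2 → (12, 'abcdadcdbcbbadddacb')
  3 → (28, 'acb')
  4 → (8, 'adababcdadcdbcbbadddacb')
  5 → (1, 'adabadcadababcdadcdbcbbadddacb')
  6 → (5, 'adcadababcdadcdbcbbadddacb')
  7 → (16, 'adcdbcbbadddacb')
  8 → (24, 'adddacb')
  9 → (30, 'b')
  10 → (11, 'babcdadcdbcbbadddacb')
  11 → (4, 'badcadababcdadcdbcbbadddacb')
  12 → (23, 'badddacb')
  13 → (22, 'bbadddacb')
  14 → (20, 'bcbbadddacb')
  15 → (13, 'bcdadcdbcbbadddacb')
  16 → (7, 'cadababcdadcdbcbbadddacb')
  17 → (0, 'cadabadcadababcdadcdbcbbadddacb')
  18 → (29, 'cb')
  19 → (21, 'cbbadddacb')
  20 → (14, 'cdadcdbcbbadddacb')
  21 → (18, 'cdbcbbadddacb')
  22 → (9, 'dababcdadcdbcbbadddacb')
  23 → (2, 'dabadcadababcdadcdbcbbadddacb')
  24 → (27, 'dacb')
  25 → (15, 'dadcdbcbbadddacb')
  26 → (19, 'dbcbbadddacb')
  27 → (6, 'dcadababcdadcdbcbbadddacb')
  28 → (17, 'dcdbcbbadddacb')
  29 → (26, 'ddacb')
  30 → (25, 'dddacb')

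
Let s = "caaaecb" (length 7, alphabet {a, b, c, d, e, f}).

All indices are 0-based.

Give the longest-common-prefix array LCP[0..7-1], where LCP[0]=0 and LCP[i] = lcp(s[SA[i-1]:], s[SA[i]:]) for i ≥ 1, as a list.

rank | idx | suffix
   0 |   1 | aaaecb
   1 |   2 | aaecb
   2 |   3 | aecb
   3 |   6 | b
   4 |   0 | caaaecb
   5 |   5 | cb
   6 |   4 | ecb

SA = [1, 2, 3, 6, 0, 5, 4]
rank  pair      lcp
   1  s[1:],s[2:]  2  'aa'
   2  s[2:],s[3:]  1  'a'
   3  s[3:],s[6:]  0  ''
   4  s[6:],s[0:]  0  ''
   5  s[0:],s[5:]  1  'c'
   6  s[5:],s[4:]  0  ''

[0, 2, 1, 0, 0, 1, 0]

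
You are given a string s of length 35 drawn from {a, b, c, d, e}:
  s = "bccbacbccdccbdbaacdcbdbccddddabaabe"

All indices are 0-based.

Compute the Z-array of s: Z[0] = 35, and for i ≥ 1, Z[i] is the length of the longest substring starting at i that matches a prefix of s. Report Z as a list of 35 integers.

[35, 0, 0, 1, 0, 0, 3, 0, 0, 0, 0, 0, 1, 0, 1, 0, 0, 0, 0, 0, 1, 0, 3, 0, 0, 0, 0, 0, 0, 0, 1, 0, 0, 1, 0]

Z[0]=35
i=1: i≥r, start 0; Z[1]=0
i=2: i≥r, start 0; Z[2]=0
i=3: i≥r, start 0; Z[3]=1 grow→box=[3,4)
i=4: i≥r, start 0; Z[4]=0
i=5: i≥r, start 0; Z[5]=0
i=6: i≥r, start 0; Z[6]=3 grow→box=[6,9)
i=7: min(r-i=2, Z[1]=0)=0; Z[7]=0
i=8: min(r-i=1, Z[2]=0)=0; Z[8]=0
i=9: i≥r, start 0; Z[9]=0
i=10: i≥r, start 0; Z[10]=0
i=11: i≥r, start 0; Z[11]=0
i=12: i≥r, start 0; Z[12]=1 grow→box=[12,13)
i=13: i≥r, start 0; Z[13]=0
i=14: i≥r, start 0; Z[14]=1 grow→box=[14,15)
i=15: i≥r, start 0; Z[15]=0
i=16: i≥r, start 0; Z[16]=0
i=17: i≥r, start 0; Z[17]=0
i=18: i≥r, start 0; Z[18]=0
i=19: i≥r, start 0; Z[19]=0
i=20: i≥r, start 0; Z[20]=1 grow→box=[20,21)
i=21: i≥r, start 0; Z[21]=0
i=22: i≥r, start 0; Z[22]=3 grow→box=[22,25)
i=23: min(r-i=2, Z[1]=0)=0; Z[23]=0
i=24: min(r-i=1, Z[2]=0)=0; Z[24]=0
i=25: i≥r, start 0; Z[25]=0
i=26: i≥r, start 0; Z[26]=0
i=27: i≥r, start 0; Z[27]=0
i=28: i≥r, start 0; Z[28]=0
i=29: i≥r, start 0; Z[29]=0
i=30: i≥r, start 0; Z[30]=1 grow→box=[30,31)
i=31: i≥r, start 0; Z[31]=0
i=32: i≥r, start 0; Z[32]=0
i=33: i≥r, start 0; Z[33]=1 grow→box=[33,34)
i=34: i≥r, start 0; Z[34]=0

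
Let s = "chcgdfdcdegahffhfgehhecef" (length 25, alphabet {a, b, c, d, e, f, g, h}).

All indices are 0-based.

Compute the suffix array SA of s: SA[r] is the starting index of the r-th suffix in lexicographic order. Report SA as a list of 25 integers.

[11, 7, 22, 2, 0, 6, 8, 4, 21, 23, 9, 18, 24, 5, 13, 16, 14, 10, 3, 17, 1, 20, 12, 15, 19]

rank | idx | suffix
   0 |  11 | ahffhfgehhecef
   1 |   7 | cdegahffhfgehhecef
   2 |  22 | cef
   3 |   2 | cgdfdcdegahffhfgehhecef
   4 |   0 | chcgdfdcdegahffhfgehhecef
   5 |   6 | dcdegahffhfgehhecef
   6 |   8 | degahffhfgehhecef
   7 |   4 | dfdcdegahffhfgehhecef
   8 |  21 | ecef
   9 |  23 | ef
  10 |   9 | egahffhfgehhecef
  11 |  18 | ehhecef
  12 |  24 | f
  13 |   5 | fdcdegahffhfgehhecef
  14 |  13 | ffhfgehhecef
  15 |  16 | fgehhecef
  16 |  14 | fhfgehhecef
  17 |  10 | gahffhfgehhecef
  18 |   3 | gdfdcdegahffhfgehhecef
  19 |  17 | gehhecef
  20 |   1 | hcgdfdcdegahffhfgehhecef
  21 |  20 | hecef
  22 |  12 | hffhfgehhecef
  23 |  15 | hfgehhecef
  24 |  19 | hhecef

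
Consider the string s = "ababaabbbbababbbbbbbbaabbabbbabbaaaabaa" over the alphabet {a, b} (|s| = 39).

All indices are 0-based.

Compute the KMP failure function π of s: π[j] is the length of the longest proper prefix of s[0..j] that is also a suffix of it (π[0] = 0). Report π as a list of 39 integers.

[0, 0, 1, 2, 3, 1, 2, 0, 0, 0, 1, 2, 3, 4, 0, 0, 0, 0, 0, 0, 0, 1, 1, 2, 0, 1, 2, 0, 0, 1, 2, 0, 1, 1, 1, 1, 2, 3, 1]

π[0] = 0
j=1 s[j]='b': π[1]=0 (border '')
j=2 s[j]='a': π[2]=1 (border 'a')
j=3 s[j]='b': π[3]=2 (border 'ab')
j=4 s[j]='a': π[4]=3 (border 'aba')
j=5 s[j]='a': k: 3→1→0; π[5]=1 (border 'a')
j=6 s[j]='b': π[6]=2 (border 'ab')
j=7 s[j]='b': k: 2→0; π[7]=0 (border '')
j=8 s[j]='b': π[8]=0 (border '')
j=9 s[j]='b': π[9]=0 (border '')
j=10 s[j]='a': π[10]=1 (border 'a')
j=11 s[j]='b': π[11]=2 (border 'ab')
j=12 s[j]='a': π[12]=3 (border 'aba')
j=13 s[j]='b': π[13]=4 (border 'abab')
j=14 s[j]='b': k: 4→2→0; π[14]=0 (border '')
j=15 s[j]='b': π[15]=0 (border '')
j=16 s[j]='b': π[16]=0 (border '')
j=17 s[j]='b': π[17]=0 (border '')
j=18 s[j]='b': π[18]=0 (border '')
j=19 s[j]='b': π[19]=0 (border '')
j=20 s[j]='b': π[20]=0 (border '')
j=21 s[j]='a': π[21]=1 (border 'a')
j=22 s[j]='a': k: 1→0; π[22]=1 (border 'a')
j=23 s[j]='b': π[23]=2 (border 'ab')
j=24 s[j]='b': k: 2→0; π[24]=0 (border '')
j=25 s[j]='a': π[25]=1 (border 'a')
j=26 s[j]='b': π[26]=2 (border 'ab')
j=27 s[j]='b': k: 2→0; π[27]=0 (border '')
j=28 s[j]='b': π[28]=0 (border '')
j=29 s[j]='a': π[29]=1 (border 'a')
j=30 s[j]='b': π[30]=2 (border 'ab')
j=31 s[j]='b': k: 2→0; π[31]=0 (border '')
j=32 s[j]='a': π[32]=1 (border 'a')
j=33 s[j]='a': k: 1→0; π[33]=1 (border 'a')
j=34 s[j]='a': k: 1→0; π[34]=1 (border 'a')
j=35 s[j]='a': k: 1→0; π[35]=1 (border 'a')
j=36 s[j]='b': π[36]=2 (border 'ab')
j=37 s[j]='a': π[37]=3 (border 'aba')
j=38 s[j]='a': k: 3→1→0; π[38]=1 (border 'a')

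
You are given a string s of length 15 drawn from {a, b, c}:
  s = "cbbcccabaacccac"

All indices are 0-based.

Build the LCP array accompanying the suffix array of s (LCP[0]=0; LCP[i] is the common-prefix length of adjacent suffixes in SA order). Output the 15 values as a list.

sorted suffixes:
  #0 SA[0]=8  'aacccac'
  #1 SA[1]=6  'abaacccac'
  #2 SA[2]=13  'ac'
  #3 SA[3]=9  'acccac'
  #4 SA[4]=7  'baacccac'
  #5 SA[5]=1  'bbcccabaacccac'
  #6 SA[6]=2  'bcccabaacccac'
  #7 SA[7]=14  'c'
  #8 SA[8]=5  'cabaacccac'
  #9 SA[9]=12  'cac'
  #10 SA[10]=0  'cbbcccabaacccac'
  #11 SA[11]=4  'ccabaacccac'
  #12 SA[12]=11  'ccac'
  #13 SA[13]=3  'cccabaacccac'
  #14 SA[14]=10  'cccac'

SA = [8, 6, 13, 9, 7, 1, 2, 14, 5, 12, 0, 4, 11, 3, 10]
i: (SA[i-1],SA[i]) lcp shared
  1: (8,6) 1 'a'
  2: (6,13) 1 'a'
  3: (13,9) 2 'ac'
  4: (9,7) 0 ''
  5: (7,1) 1 'b'
  6: (1,2) 1 'b'
  7: (2,14) 0 ''
  8: (14,5) 1 'c'
  9: (5,12) 2 'ca'
  10: (12,0) 1 'c'
  11: (0,4) 1 'c'
  12: (4,11) 3 'cca'
  13: (11,3) 2 'cc'
  14: (3,10) 4 'ccca'

[0, 1, 1, 2, 0, 1, 1, 0, 1, 2, 1, 1, 3, 2, 4]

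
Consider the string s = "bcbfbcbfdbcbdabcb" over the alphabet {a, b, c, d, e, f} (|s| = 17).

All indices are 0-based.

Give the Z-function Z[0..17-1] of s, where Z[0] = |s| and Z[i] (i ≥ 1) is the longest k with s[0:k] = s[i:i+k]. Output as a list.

[17, 0, 1, 0, 4, 0, 1, 0, 0, 3, 0, 1, 0, 0, 3, 0, 1]

Z[0]=17
i=1: fresh scan; Z[1]=0
i=2: fresh scan; Z[2]=1 extend→box=[2,3)
i=3: fresh scan; Z[3]=0
i=4: fresh scan; Z[4]=4 extend→box=[4,8)
i=5: min(r-i=3, Z[1]=0)=0; Z[5]=0
i=6: min(r-i=2, Z[2]=1)=1; Z[6]=1
i=7: min(r-i=1, Z[3]=0)=0; Z[7]=0
i=8: fresh scan; Z[8]=0
i=9: fresh scan; Z[9]=3 extend→box=[9,12)
i=10: min(r-i=2, Z[1]=0)=0; Z[10]=0
i=11: min(r-i=1, Z[2]=1)=1; Z[11]=1
i=12: fresh scan; Z[12]=0
i=13: fresh scan; Z[13]=0
i=14: fresh scan; Z[14]=3 extend→box=[14,17)
i=15: min(r-i=2, Z[1]=0)=0; Z[15]=0
i=16: min(r-i=1, Z[2]=1)=1; Z[16]=1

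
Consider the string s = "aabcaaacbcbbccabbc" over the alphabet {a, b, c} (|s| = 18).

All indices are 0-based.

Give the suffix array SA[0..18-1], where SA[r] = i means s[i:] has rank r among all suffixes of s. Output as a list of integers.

sorted suffixes:
  #0 SA[0]=4  'aaacbcbbccabbc'
  #1 SA[1]=0  'aabcaaacbcbbccabbc'
  #2 SA[2]=5  'aacbcbbccabbc'
  #3 SA[3]=14  'abbc'
  #4 SA[4]=1  'abcaaacbcbbccabbc'
  #5 SA[5]=6  'acbcbbccabbc'
  #6 SA[6]=15  'bbc'
  #7 SA[7]=10  'bbccabbc'
  #8 SA[8]=16  'bc'
  #9 SA[9]=2  'bcaaacbcbbccabbc'
  #10 SA[10]=8  'bcbbccabbc'
  #11 SA[11]=11  'bccabbc'
  #12 SA[12]=17  'c'
  #13 SA[13]=3  'caaacbcbbccabbc'
  #14 SA[14]=13  'cabbc'
  #15 SA[15]=9  'cbbccabbc'
  #16 SA[16]=7  'cbcbbccabbc'
  #17 SA[17]=12  'ccabbc'

[4, 0, 5, 14, 1, 6, 15, 10, 16, 2, 8, 11, 17, 3, 13, 9, 7, 12]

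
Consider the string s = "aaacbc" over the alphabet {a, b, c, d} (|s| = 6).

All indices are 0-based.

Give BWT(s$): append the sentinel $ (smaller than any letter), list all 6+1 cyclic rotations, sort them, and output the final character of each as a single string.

rank  rotation last
    0  $aaacbc  c
    1  aaacbc$  $
    2  aacbc$a  a
    3  acbc$aa  a
    4  bc$aaac  c
    5  c$aaacb  b
    6  cbc$aaa  a

c$aacba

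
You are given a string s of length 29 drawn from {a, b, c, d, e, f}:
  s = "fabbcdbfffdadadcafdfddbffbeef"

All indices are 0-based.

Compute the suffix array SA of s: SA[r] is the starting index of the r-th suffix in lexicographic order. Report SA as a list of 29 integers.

rank | idx | suffix
   0 |   1 | abbcdbfffdadadcafdfddbffbeef
   1 |  11 | adadcafdfddbffbeef
   2 |  13 | adcafdfddbffbeef
   3 |  16 | afdfddbffbeef
   4 |   2 | bbcdbfffdadadcafdfddbffbeef
   5 |   3 | bcdbfffdadadcafdfddbffbeef
   6 |  25 | beef
   7 |  22 | bffbeef
   8 |   6 | bfffdadadcafdfddbffbeef
   9 |  15 | cafdfddbffbeef
  10 |   4 | cdbfffdadadcafdfddbffbeef
  11 |  10 | dadadcafdfddbffbeef
  12 |  12 | dadcafdfddbffbeef
  13 |  21 | dbffbeef
  14 |   5 | dbfffdadadcafdfddbffbeef
  15 |  14 | dcafdfddbffbeef
  16 |  20 | ddbffbeef
  17 |  18 | dfddbffbeef
  18 |  26 | eef
  19 |  27 | ef
  20 |  28 | f
  21 |   0 | fabbcdbfffdadadcafdfddbffbeef
  22 |  24 | fbeef
  23 |   9 | fdadadcafdfddbffbeef
  24 |  19 | fddbffbeef
  25 |  17 | fdfddbffbeef
  26 |  23 | ffbeef
  27 |   8 | ffdadadcafdfddbffbeef
  28 |   7 | fffdadadcafdfddbffbeef

[1, 11, 13, 16, 2, 3, 25, 22, 6, 15, 4, 10, 12, 21, 5, 14, 20, 18, 26, 27, 28, 0, 24, 9, 19, 17, 23, 8, 7]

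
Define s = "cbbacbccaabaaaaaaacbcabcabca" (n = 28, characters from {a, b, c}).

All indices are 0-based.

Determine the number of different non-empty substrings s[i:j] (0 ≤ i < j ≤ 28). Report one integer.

340

rank→(start, suffix):
  0 → (27, 'a')
  1 → (11, 'aaaaaaacbcabcabca')
  2 → (12, 'aaaaaacbcabcabca')
  3 → (13, 'aaaaacbcabcabca')
  4 → (14, 'aaaacbcabcabca')
  5 → (15, 'aaacbcabcabca')
  6 → (8, 'aabaaaaaaacbcabcabca')
  7 → (16, 'aacbcabcabca')
  8 → (9, 'abaaaaaaacbcabcabca')
  9 → (24, 'abca')
  10 → (21, 'abcabca')
  11 → (17, 'acbcabcabca')
  12 → (3, 'acbccaabaaaaaaacbcabcabca')
  13 → (10, 'baaaaaaacbcabcabca')
  14 → (2, 'bacbccaabaaaaaaacbcabcabca')
  15 → (1, 'bbacbccaabaaaaaaacbcabcabca')
  16 → (25, 'bca')
  17 → (22, 'bcabca')
  18 → (19, 'bcabcabca')
  19 → (5, 'bccaabaaaaaaacbcabcabca')
  20 → (26, 'ca')
  21 → (7, 'caabaaaaaaacbcabcabca')
  22 → (23, 'cabca')
  23 → (20, 'cabcabca')
  24 → (0, 'cbbacbccaabaaaaaaacbcabcabca')
  25 → (18, 'cbcabcabca')
  26 → (4, 'cbccaabaaaaaaacbcabcabca')
  27 → (6, 'ccaabaaaaaaacbcabcabca')

SA = [27, 11, 12, 13, 14, 15, 8, 16, 9, 24, 21, 17, 3, 10, 2, 1, 25, 22, 19, 5, 26, 7, 23, 20, 0, 18, 4, 6]
i: (SA[i-1],SA[i]) lcp shared
  1: (27,11) 1 'a'
  2: (11,12) 6 'aaaaaa'
  3: (12,13) 5 'aaaaa'
  4: (13,14) 4 'aaaa'
  5: (14,15) 3 'aaa'
  6: (15,8) 2 'aa'
  7: (8,16) 2 'aa'
  8: (16,9) 1 'a'
  9: (9,24) 2 'ab'
  10: (24,21) 4 'abca'
  11: (21,17) 1 'a'
  12: (17,3) 4 'acbc'
  13: (3,10) 0 ''
  14: (10,2) 2 'ba'
  15: (2,1) 1 'b'
  16: (1,25) 1 'b'
  17: (25,22) 3 'bca'
  18: (22,19) 6 'bcabca'
  19: (19,5) 2 'bc'
  20: (5,26) 0 ''
  21: (26,7) 2 'ca'
  22: (7,23) 2 'ca'
  23: (23,20) 5 'cabca'
  24: (20,0) 1 'c'
  25: (0,18) 2 'cb'
  26: (18,4) 3 'cbc'
  27: (4,6) 1 'c'

n(n+1)/2 = 28·29/2 = 406
Σ LCP = 0 + 1 + 6 + 5 + 4 + 3 + 2 + 2 + 1 + 2 + 4 + 1 + 4 + 0 + 2 + 1 + 1 + 3 + 6 + 2 + 0 + 2 + 2 + 5 + 1 + 2 + 3 + 1 = 66
distinct = 406 − 66 = 340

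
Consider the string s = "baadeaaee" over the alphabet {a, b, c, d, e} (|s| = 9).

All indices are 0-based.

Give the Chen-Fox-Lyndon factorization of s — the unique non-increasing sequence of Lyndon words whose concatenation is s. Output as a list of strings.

emit factor 1: 'b' (i=0, period=1)
emit factor 2: 'aadeaaee' (i=1, period=8)

["b", "aadeaaee"]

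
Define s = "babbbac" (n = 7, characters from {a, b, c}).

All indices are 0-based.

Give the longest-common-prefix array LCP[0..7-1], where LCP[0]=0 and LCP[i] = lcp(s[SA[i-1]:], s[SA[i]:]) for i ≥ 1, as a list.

[0, 1, 0, 2, 1, 2, 0]

rank | idx | suffix
   0 |   1 | abbbac
   1 |   5 | ac
   2 |   0 | babbbac
   3 |   4 | bac
   4 |   3 | bbac
   5 |   2 | bbbac
   6 |   6 | c

SA = [1, 5, 0, 4, 3, 2, 6]
rank  pair      lcp
   1  s[1:],s[5:]  1  'a'
   2  s[5:],s[0:]  0  ''
   3  s[0:],s[4:]  2  'ba'
   4  s[4:],s[3:]  1  'b'
   5  s[3:],s[2:]  2  'bb'
   6  s[2:],s[6:]  0  ''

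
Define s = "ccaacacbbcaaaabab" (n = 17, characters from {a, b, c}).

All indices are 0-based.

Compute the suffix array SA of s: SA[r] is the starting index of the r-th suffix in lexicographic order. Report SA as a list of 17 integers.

[10, 11, 12, 2, 15, 13, 3, 5, 16, 14, 7, 8, 9, 1, 4, 6, 0]

sorted suffixes:
  #0 SA[0]=10  'aaaabab'
  #1 SA[1]=11  'aaabab'
  #2 SA[2]=12  'aabab'
  #3 SA[3]=2  'aacacbbcaaaabab'
  #4 SA[4]=15  'ab'
  #5 SA[5]=13  'abab'
  #6 SA[6]=3  'acacbbcaaaabab'
  #7 SA[7]=5  'acbbcaaaabab'
  #8 SA[8]=16  'b'
  #9 SA[9]=14  'bab'
  #10 SA[10]=7  'bbcaaaabab'
  #11 SA[11]=8  'bcaaaabab'
  #12 SA[12]=9  'caaaabab'
  #13 SA[13]=1  'caacacbbcaaaabab'
  #14 SA[14]=4  'cacbbcaaaabab'
  #15 SA[15]=6  'cbbcaaaabab'
  #16 SA[16]=0  'ccaacacbbcaaaabab'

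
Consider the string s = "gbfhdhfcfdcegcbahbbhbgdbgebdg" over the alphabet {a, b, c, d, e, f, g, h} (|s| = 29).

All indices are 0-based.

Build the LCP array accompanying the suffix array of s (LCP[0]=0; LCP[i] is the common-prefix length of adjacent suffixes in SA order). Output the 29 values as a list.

[0, 0, 1, 1, 1, 1, 2, 1, 0, 1, 1, 0, 1, 1, 1, 0, 1, 0, 1, 1, 0, 1, 1, 1, 1, 0, 2, 1, 1]

rank | idx | suffix
   0 |  15 | ahbbhbgdbgebdg
   1 |  14 | bahbbhbgdbgebdg
   2 |  17 | bbhbgdbgebdg
   3 |  26 | bdg
   4 |   1 | bfhdhfcfdcegcbahbbhbgdbgebdg
   5 |  20 | bgdbgebdg
   6 |  23 | bgebdg
   7 |  18 | bhbgdbgebdg
   8 |  13 | cbahbbhbgdbgebdg
   9 |  10 | cegcbahbbhbgdbgebdg
  10 |   7 | cfdcegcbahbbhbgdbgebdg
  11 |  22 | dbgebdg
  12 |   9 | dcegcbahbbhbgdbgebdg
  13 |  27 | dg
  14 |   4 | dhfcfdcegcbahbbhbgdbgebdg
  15 |  25 | ebdg
  16 |  11 | egcbahbbhbgdbgebdg
  17 |   6 | fcfdcegcbahbbhbgdbgebdg
  18 |   8 | fdcegcbahbbhbgdbgebdg
  19 |   2 | fhdhfcfdcegcbahbbhbgdbgebdg
  20 |  28 | g
  21 |   0 | gbfhdhfcfdcegcbahbbhbgdbgebdg
  22 |  12 | gcbahbbhbgdbgebdg
  23 |  21 | gdbgebdg
  24 |  24 | gebdg
  25 |  16 | hbbhbgdbgebdg
  26 |  19 | hbgdbgebdg
  27 |   3 | hdhfcfdcegcbahbbhbgdbgebdg
  28 |   5 | hfcfdcegcbahbbhbgdbgebdg

SA = [15, 14, 17, 26, 1, 20, 23, 18, 13, 10, 7, 22, 9, 27, 4, 25, 11, 6, 8, 2, 28, 0, 12, 21, 24, 16, 19, 3, 5]
i: (SA[i-1],SA[i]) lcp shared
  1: (15,14) 0 ''
  2: (14,17) 1 'b'
  3: (17,26) 1 'b'
  4: (26,1) 1 'b'
  5: (1,20) 1 'b'
  6: (20,23) 2 'bg'
  7: (23,18) 1 'b'
  8: (18,13) 0 ''
  9: (13,10) 1 'c'
  10: (10,7) 1 'c'
  11: (7,22) 0 ''
  12: (22,9) 1 'd'
  13: (9,27) 1 'd'
  14: (27,4) 1 'd'
  15: (4,25) 0 ''
  16: (25,11) 1 'e'
  17: (11,6) 0 ''
  18: (6,8) 1 'f'
  19: (8,2) 1 'f'
  20: (2,28) 0 ''
  21: (28,0) 1 'g'
  22: (0,12) 1 'g'
  23: (12,21) 1 'g'
  24: (21,24) 1 'g'
  25: (24,16) 0 ''
  26: (16,19) 2 'hb'
  27: (19,3) 1 'h'
  28: (3,5) 1 'h'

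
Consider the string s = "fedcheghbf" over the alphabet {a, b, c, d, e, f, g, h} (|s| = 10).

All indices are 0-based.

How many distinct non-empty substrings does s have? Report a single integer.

52

rank | idx | suffix
   0 |   8 | bf
   1 |   3 | cheghbf
   2 |   2 | dcheghbf
   3 |   1 | edcheghbf
   4 |   5 | eghbf
   5 |   9 | f
   6 |   0 | fedcheghbf
   7 |   6 | ghbf
   8 |   7 | hbf
   9 |   4 | heghbf

SA = [8, 3, 2, 1, 5, 9, 0, 6, 7, 4]
i: (SA[i-1],SA[i]) lcp shared
  1: (8,3) 0 ''
  2: (3,2) 0 ''
  3: (2,1) 0 ''
  4: (1,5) 1 'e'
  5: (5,9) 0 ''
  6: (9,0) 1 'f'
  7: (0,6) 0 ''
  8: (6,7) 0 ''
  9: (7,4) 1 'h'

n(n+1)/2 = 10·11/2 = 55
Σ LCP = 0 + 0 + 0 + 0 + 1 + 0 + 1 + 0 + 0 + 1 = 3
distinct = 55 − 3 = 52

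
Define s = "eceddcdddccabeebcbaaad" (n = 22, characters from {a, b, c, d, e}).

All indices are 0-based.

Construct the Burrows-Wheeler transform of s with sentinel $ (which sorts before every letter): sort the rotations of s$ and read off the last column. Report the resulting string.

dbacaceacbddeadddece$cb

rank  rotation                 last
    0  $eceddcdddccabeebcbaaad  d
    1  aaad$eceddcdddccabeebcb  b
    2  aad$eceddcdddccabeebcba  a
    3  abeebcbaaad$eceddcdddcc  c
    4  ad$eceddcdddccabeebcbaa  a
    5  baaad$eceddcdddccabeebc  c
    6  bcbaaad$eceddcdddccabee  e
    7  beebcbaaad$eceddcdddcca  a
    8  cabeebcbaaad$eceddcdddc  c
    9  cbaaad$eceddcdddccabeeb  b
   10  ccabeebcbaaad$eceddcddd  d
   11  cdddccabeebcbaaad$ecedd  d
   12  ceddcdddccabeebcbaaad$e  e
   13  d$eceddcdddccabeebcbaaa  a
   14  dccabeebcbaaad$eceddcdd  d
   15  dcdddccabeebcbaaad$eced  d
   16  ddccabeebcbaaad$eceddcd  d
   17  ddcdddccabeebcbaaad$ece  e
   18  dddccabeebcbaaad$eceddc  c
   19  ebcbaaad$eceddcdddccabe  e
   20  eceddcdddccabeebcbaaad$  $
   21  eddcdddccabeebcbaaad$ec  c
   22  eebcbaaad$eceddcdddccab  b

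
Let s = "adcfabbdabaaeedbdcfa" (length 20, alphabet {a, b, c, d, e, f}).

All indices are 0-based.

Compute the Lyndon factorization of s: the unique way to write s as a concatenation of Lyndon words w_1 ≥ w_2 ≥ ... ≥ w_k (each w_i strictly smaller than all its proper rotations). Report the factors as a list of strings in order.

["adcf", "abbd", "ab", "aaeedbdcf", "a"]

emit factor 1: 'adcf' (i=0, period=4)
emit factor 2: 'abbd' (i=4, period=4)
emit factor 3: 'ab' (i=8, period=2)
emit factor 4: 'aaeedbdcf' (i=10, period=9)
emit factor 5: 'a' (i=19, period=1)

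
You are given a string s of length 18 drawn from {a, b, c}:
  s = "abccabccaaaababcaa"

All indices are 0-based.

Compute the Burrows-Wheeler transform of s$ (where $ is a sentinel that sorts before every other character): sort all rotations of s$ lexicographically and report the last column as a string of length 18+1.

rank  rotation             last
    0  $abccabccaaaababcaa  a
    1  a$abccabccaaaababca  a
    2  aa$abccabccaaaababc  c
    3  aaaababcaa$abccabcc  c
    4  aaababcaa$abccabcca  a
    5  aababcaa$abccabccaa  a
    6  ababcaa$abccabccaaa  a
    7  abcaa$abccabccaaaab  b
    8  abccaaaababcaa$abcc  c
    9  abccabccaaaababcaa$  $
   10  babcaa$abccabccaaaa  a
   11  bcaa$abccabccaaaaba  a
   12  bccaaaababcaa$abcca  a
   13  bccabccaaaababcaa$a  a
   14  caa$abccabccaaaabab  b
   15  caaaababcaa$abccabc  c
   16  cabccaaaababcaa$abc  c
   17  ccaaaababcaa$abccab  b
   18  ccabccaaaababcaa$ab  b

aaccaaabc$aaaabccbb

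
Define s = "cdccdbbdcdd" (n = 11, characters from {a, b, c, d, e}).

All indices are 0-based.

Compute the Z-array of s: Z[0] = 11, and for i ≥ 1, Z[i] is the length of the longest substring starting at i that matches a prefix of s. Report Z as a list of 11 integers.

[11, 0, 1, 2, 0, 0, 0, 0, 2, 0, 0]

Z[0]=11
i=1: i≥r, start 0; Z[1]=0
i=2: i≥r, start 0; Z[2]=1 scan→box=[2,3)
i=3: i≥r, start 0; Z[3]=2 scan→box=[3,5)
i=4: min(r-i=1, Z[1]=0)=0; Z[4]=0
i=5: i≥r, start 0; Z[5]=0
i=6: i≥r, start 0; Z[6]=0
i=7: i≥r, start 0; Z[7]=0
i=8: i≥r, start 0; Z[8]=2 scan→box=[8,10)
i=9: min(r-i=1, Z[1]=0)=0; Z[9]=0
i=10: i≥r, start 0; Z[10]=0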